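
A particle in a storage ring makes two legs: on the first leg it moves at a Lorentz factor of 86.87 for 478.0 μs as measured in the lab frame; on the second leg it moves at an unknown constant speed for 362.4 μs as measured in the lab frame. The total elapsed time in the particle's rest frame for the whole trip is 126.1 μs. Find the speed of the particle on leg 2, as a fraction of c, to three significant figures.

Leg 1: γ = 86.87; τ_1 = 478.0/86.87 = 5.502 μs.
Leg 2: speed unknown; τ_2 = 362.4/γ_2.
Total proper time: 5.502 + τ_2 = 126.1, so τ_2 = 126.1 − 5.502 = 120.6 μs.
γ_2 = 362.4/120.6 = 3.005; β = √(1 − 1/γ²) = √0.8893.

β = 0.943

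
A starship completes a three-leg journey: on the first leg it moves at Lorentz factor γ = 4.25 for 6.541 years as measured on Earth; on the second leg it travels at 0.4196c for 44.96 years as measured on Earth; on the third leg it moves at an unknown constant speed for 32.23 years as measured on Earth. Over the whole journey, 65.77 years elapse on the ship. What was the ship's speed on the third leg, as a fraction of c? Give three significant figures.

β = 0.687

Leg 1: γ = 4.25; τ_1 = 6.541/4.250 = 1.539 years.
Leg 2: γ = 1/√(1 − 0.4196²) = 1/√0.8239 = 1.102; τ_2 = 44.96/1.102 = 40.81 years.
Leg 3: speed unknown; τ_3 = 32.23/γ_3.
Total proper time: 1.539 + 40.81 + τ_3 = 65.77, so τ_3 = 65.77 − 42.35 = 23.42 years.
γ_3 = 32.23/23.42 = 1.376; β = √(1 − 1/γ²) = √0.4720.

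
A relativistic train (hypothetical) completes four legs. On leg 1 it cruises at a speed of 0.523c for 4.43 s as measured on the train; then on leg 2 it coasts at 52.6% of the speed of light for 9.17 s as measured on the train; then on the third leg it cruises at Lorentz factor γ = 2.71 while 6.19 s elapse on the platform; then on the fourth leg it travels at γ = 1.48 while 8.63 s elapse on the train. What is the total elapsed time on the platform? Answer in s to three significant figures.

Δt = 34.9 s

Leg 1: γ = 1/√(1 − 0.523²) = 1/√0.7265 = 1.173; Δt_1 = 1.173 × 4.43 = 5.198 s.
Leg 2: β = 0.526; γ = 1/√(1 − 0.526²) = 1/√0.7233 = 1.176; Δt_2 = 1.176 × 9.17 = 10.78 s.
Leg 3: 6.19 s is already measured on the platform.
Leg 4: γ = 1.48; Δt_4 = 1.480 × 8.63 = 12.77 s.
Total: 5.198 + 10.78 + 6.190 + 12.77 s.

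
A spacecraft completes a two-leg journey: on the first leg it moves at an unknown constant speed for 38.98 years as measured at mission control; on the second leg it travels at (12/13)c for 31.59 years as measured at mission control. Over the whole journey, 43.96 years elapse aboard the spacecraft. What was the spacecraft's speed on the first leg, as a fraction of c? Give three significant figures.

Leg 1: speed unknown; τ_1 = 38.98/γ_1.
Leg 2: γ = 1/√(1 − (12/13)²) = 13/5 = 2.600; τ_2 = 31.59/2.600 = 12.15 years.
Total proper time: τ_1 + 12.15 = 43.96, so τ_1 = 43.96 − 12.15 = 31.81 years.
γ_1 = 38.98/31.81 = 1.225; β = √(1 − 1/γ²) = √0.3340.

β = 0.578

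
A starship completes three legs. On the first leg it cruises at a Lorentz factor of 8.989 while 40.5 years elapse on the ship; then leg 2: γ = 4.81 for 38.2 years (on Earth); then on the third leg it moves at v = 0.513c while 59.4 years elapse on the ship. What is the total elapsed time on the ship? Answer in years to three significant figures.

Leg 1: 40.5 years is already measured on the ship.
Leg 2: γ = 4.81; τ_2 = 38.2/4.810 = 7.942 years.
Leg 3: 59.4 years is already measured on the ship.
Total: 40.50 + 7.942 + 59.40 years.

τ = 108 years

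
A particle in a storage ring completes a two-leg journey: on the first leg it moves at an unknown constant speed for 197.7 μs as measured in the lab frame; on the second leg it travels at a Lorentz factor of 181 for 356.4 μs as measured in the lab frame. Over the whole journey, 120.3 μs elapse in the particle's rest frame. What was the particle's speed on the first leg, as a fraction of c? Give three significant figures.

β = 0.801

Leg 1: speed unknown; τ_1 = 197.7/γ_1.
Leg 2: γ = 181; τ_2 = 356.4/181.0 = 1.969 μs.
Total proper time: τ_1 + 1.969 = 120.3, so τ_1 = 120.3 − 1.969 = 118.3 μs.
γ_1 = 197.7/118.3 = 1.671; β = √(1 − 1/γ²) = √0.6418.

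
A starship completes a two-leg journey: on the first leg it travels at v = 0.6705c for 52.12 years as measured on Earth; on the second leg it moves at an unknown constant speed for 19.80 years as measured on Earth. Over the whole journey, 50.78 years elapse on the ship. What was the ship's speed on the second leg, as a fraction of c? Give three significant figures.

β = 0.791

Leg 1: γ = 1/√(1 − 0.6705²) = 1/√0.5504 = 1.348; τ_1 = 52.12/1.348 = 38.67 years.
Leg 2: speed unknown; τ_2 = 19.80/γ_2.
Total proper time: 38.67 + τ_2 = 50.78, so τ_2 = 50.78 − 38.67 = 12.11 years.
γ_2 = 19.80/12.11 = 1.635; β = √(1 − 1/γ²) = √0.6258.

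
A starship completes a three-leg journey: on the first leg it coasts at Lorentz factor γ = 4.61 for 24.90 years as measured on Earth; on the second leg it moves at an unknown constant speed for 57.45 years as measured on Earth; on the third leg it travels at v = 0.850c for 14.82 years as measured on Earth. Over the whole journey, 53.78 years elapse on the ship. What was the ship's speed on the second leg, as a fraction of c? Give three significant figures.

Leg 1: γ = 4.61; τ_1 = 24.90/4.610 = 5.401 years.
Leg 2: speed unknown; τ_2 = 57.45/γ_2.
Leg 3: γ = 1/√(1 − 0.850²) = 1/√0.2775 = 1.898; τ_3 = 14.82/1.898 = 7.807 years.
Total proper time: 5.401 + τ_2 + 7.807 = 53.78, so τ_2 = 53.78 − 13.21 = 40.57 years.
γ_2 = 57.45/40.57 = 1.416; β = √(1 − 1/γ²) = √0.5013.

β = 0.708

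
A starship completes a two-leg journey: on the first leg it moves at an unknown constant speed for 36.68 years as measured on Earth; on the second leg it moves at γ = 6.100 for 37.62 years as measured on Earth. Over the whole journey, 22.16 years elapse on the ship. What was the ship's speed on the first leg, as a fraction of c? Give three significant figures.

β = 0.900

Leg 1: speed unknown; τ_1 = 36.68/γ_1.
Leg 2: γ = 6.100; τ_2 = 37.62/6.100 = 6.167 years.
Total proper time: τ_1 + 6.167 = 22.16, so τ_1 = 22.16 − 6.167 = 15.99 years.
γ_1 = 36.68/15.99 = 2.294; β = √(1 − 1/γ²) = √0.8099.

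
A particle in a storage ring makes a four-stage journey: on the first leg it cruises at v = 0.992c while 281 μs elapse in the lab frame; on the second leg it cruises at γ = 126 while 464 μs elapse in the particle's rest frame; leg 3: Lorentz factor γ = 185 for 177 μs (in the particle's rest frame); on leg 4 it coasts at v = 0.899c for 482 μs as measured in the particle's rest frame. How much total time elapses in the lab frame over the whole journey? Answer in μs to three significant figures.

Δt = 9.26×10⁴ μs

Leg 1: 281 μs is already measured in the lab frame.
Leg 2: γ = 126; Δt_2 = 126.0 × 464 = 5.846×10⁴ μs.
Leg 3: γ = 185; Δt_3 = 185.0 × 177 = 3.275×10⁴ μs.
Leg 4: γ = 1/√(1 − 0.899²) = 1/√0.1918 = 2.283; Δt_4 = 2.283 × 482 = 1101 μs.
Total: 281.0 + 5.846×10⁴ + 3.275×10⁴ + 1101 μs.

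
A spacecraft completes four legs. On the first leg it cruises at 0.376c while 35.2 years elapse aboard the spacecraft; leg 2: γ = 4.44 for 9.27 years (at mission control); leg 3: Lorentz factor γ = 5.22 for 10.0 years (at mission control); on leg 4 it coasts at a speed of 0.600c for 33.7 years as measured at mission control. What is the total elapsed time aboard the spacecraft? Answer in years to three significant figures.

Leg 1: 35.2 years is already measured aboard the spacecraft.
Leg 2: γ = 4.44; τ_2 = 9.27/4.440 = 2.088 years.
Leg 3: γ = 5.22; τ_3 = 10.0/5.220 = 1.916 years.
Leg 4: γ = 1/√(1 − 0.600²) = 1/√0.6400 = 1.250; τ_4 = 33.7/1.250 = 26.96 years.
Total: 35.20 + 2.088 + 1.916 + 26.96 years.

τ = 66.2 years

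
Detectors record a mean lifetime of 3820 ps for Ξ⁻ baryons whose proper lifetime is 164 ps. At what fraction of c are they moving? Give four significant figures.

v = 0.9991c

γ = Δt/τ₀ = 3820/164 = 23.29
β = √(1 − 1/γ²) = √(1 − 0.001843) = √0.9982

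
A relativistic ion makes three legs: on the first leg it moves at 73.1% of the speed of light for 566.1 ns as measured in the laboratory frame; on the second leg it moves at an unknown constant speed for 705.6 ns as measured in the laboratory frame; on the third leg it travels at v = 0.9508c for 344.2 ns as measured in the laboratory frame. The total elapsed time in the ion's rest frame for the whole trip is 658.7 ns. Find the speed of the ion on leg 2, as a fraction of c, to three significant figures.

Leg 1: β = 0.731; γ = 1/√(1 − 0.731²) = 1/√0.4656 = 1.465; τ_1 = 566.1/1.465 = 386.3 ns.
Leg 2: speed unknown; τ_2 = 705.6/γ_2.
Leg 3: γ = 1/√(1 − 0.9508²) = 1/√0.09598 = 3.228; τ_3 = 344.2/3.228 = 106.6 ns.
Total proper time: 386.3 + τ_2 + 106.6 = 658.7, so τ_2 = 658.7 − 492.9 = 165.8 ns.
γ_2 = 705.6/165.8 = 4.256; β = √(1 − 1/γ²) = √0.9448.

β = 0.972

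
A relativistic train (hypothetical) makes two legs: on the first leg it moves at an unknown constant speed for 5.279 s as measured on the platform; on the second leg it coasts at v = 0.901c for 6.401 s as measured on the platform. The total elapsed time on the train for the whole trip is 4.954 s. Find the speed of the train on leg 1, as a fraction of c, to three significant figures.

Leg 1: speed unknown; τ_1 = 5.279/γ_1.
Leg 2: γ = 1/√(1 − 0.901²) = 1/√0.1882 = 2.305; τ_2 = 6.401/2.305 = 2.777 s.
Total proper time: τ_1 + 2.777 = 4.954, so τ_1 = 4.954 − 2.777 = 2.177 s.
γ_1 = 5.279/2.177 = 2.425; β = √(1 − 1/γ²) = √0.8299.

β = 0.911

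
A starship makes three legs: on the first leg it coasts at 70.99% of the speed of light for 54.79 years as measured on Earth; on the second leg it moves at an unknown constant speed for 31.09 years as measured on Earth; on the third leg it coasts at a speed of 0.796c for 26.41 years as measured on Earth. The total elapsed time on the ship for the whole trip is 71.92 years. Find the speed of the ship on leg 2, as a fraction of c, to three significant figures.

β = 0.830

Leg 1: β = 0.7099; γ = 1/√(1 − 0.7099²) = 1/√0.4960 = 1.420; τ_1 = 54.79/1.420 = 38.59 years.
Leg 2: speed unknown; τ_2 = 31.09/γ_2.
Leg 3: γ = 1/√(1 − 0.796²) = 1/√0.3664 = 1.652; τ_3 = 26.41/1.652 = 15.99 years.
Total proper time: 38.59 + τ_2 + 15.99 = 71.92, so τ_2 = 71.92 − 54.57 = 17.35 years.
γ_2 = 31.09/17.35 = 1.792; β = √(1 − 1/γ²) = √0.6887.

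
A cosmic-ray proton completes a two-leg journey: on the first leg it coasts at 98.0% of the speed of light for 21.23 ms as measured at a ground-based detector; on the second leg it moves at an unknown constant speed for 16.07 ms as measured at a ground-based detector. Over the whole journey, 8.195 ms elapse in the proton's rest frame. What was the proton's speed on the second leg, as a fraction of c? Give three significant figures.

Leg 1: β = 0.980; γ = 1/√(1 − 0.980²) = 1/√0.03960 = 5.025; τ_1 = 21.23/5.025 = 4.225 ms.
Leg 2: speed unknown; τ_2 = 16.07/γ_2.
Total proper time: 4.225 + τ_2 = 8.195, so τ_2 = 8.195 − 4.225 = 3.970 ms.
γ_2 = 16.07/3.970 = 4.048; β = √(1 − 1/γ²) = √0.9390.

β = 0.969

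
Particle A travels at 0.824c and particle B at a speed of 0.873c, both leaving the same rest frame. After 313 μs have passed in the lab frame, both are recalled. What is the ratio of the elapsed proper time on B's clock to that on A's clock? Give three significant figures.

τ_B/τ_A = 0.861

A: γ = 1/√(1 − 0.824²) = 1/√0.3210 = 1.765. B: γ = 1/√(1 − 0.873²) = 1/√0.2379 = 2.050.
τ_A/τ_B = γ_B/γ_A = 2.050/1.765 = 1.162, so τ_B/τ_A = 0.8608.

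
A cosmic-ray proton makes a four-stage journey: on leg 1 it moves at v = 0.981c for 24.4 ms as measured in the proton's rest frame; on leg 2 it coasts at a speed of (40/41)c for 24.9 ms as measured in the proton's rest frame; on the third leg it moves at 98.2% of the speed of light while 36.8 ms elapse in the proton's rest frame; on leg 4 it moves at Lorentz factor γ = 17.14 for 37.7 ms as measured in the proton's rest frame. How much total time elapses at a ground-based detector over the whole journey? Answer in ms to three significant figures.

Δt = 1080 ms

Leg 1: γ = 1/√(1 − 0.981²) = 1/√0.03764 = 5.154; Δt_1 = 5.154 × 24.4 = 125.8 ms.
Leg 2: γ = 1/√(1 − (40/41)²) = 41/9 ≈ 4.556; Δt_2 = 4.556 × 24.9 = 113.4 ms.
Leg 3: β = 0.982; γ = 1/√(1 − 0.982²) = 1/√0.03568 = 5.294; Δt_3 = 5.294 × 36.8 = 194.8 ms.
Leg 4: γ = 17.14; Δt_4 = 17.14 × 37.7 = 646.2 ms.
Total: 125.8 + 113.4 + 194.8 + 646.2 ms.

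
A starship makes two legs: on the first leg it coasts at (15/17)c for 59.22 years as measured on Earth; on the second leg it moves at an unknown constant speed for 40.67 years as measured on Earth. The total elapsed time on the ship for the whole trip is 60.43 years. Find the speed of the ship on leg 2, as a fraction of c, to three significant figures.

Leg 1: γ = 1/√(1 − (15/17)²) = 17/8 = 2.125; τ_1 = 59.22/2.125 = 27.87 years.
Leg 2: speed unknown; τ_2 = 40.67/γ_2.
Total proper time: 27.87 + τ_2 = 60.43, so τ_2 = 60.43 − 27.87 = 32.56 years.
γ_2 = 40.67/32.56 = 1.249; β = √(1 − 1/γ²) = √0.3590.

β = 0.599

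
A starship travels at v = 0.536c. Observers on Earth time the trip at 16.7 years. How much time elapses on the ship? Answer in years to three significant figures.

τ = 14.1 years

γ = 1/√(1 − 0.536²) = 1/√0.7127 = 1.185
The interval measured on Earth is the dilated one; the clock on the ship measures the proper time τ = Δt/γ = 16.7/1.185 years.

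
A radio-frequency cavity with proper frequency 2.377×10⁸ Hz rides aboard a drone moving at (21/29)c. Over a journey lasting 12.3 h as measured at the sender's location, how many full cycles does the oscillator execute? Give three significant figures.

N = 7.26×10¹²

γ = 1/√(1 − (21/29)²) = 29/20 = 1.450
The oscillator's own cycle count is N = f × τ where τ is the proper time aboard the drone. τ = Δt/γ = 12.3/1.450 = 8.483 h = 3.054×10⁴ s.
N = 2.377×10⁸ × 3.054×10⁴ = 7.259×10¹².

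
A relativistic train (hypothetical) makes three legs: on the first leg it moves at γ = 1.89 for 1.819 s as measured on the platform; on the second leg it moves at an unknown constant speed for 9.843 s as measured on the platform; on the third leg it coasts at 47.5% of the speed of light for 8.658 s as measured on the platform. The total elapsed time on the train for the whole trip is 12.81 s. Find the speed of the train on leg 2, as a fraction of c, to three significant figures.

Leg 1: γ = 1.89; τ_1 = 1.819/1.890 = 0.9624 s.
Leg 2: speed unknown; τ_2 = 9.843/γ_2.
Leg 3: β = 0.475; γ = 1/√(1 − 0.475²) = 1/√0.7744 = 1.136; τ_3 = 8.658/1.136 = 7.619 s.
Total proper time: 0.9624 + τ_2 + 7.619 = 12.81, so τ_2 = 12.81 − 8.581 = 4.229 s.
γ_2 = 9.843/4.229 = 2.328; β = √(1 − 1/γ²) = √0.8154.

β = 0.903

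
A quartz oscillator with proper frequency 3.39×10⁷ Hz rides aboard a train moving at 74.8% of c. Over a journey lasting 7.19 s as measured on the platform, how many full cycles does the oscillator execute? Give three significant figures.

β = 0.748; γ = 1/√(1 − 0.748²) = 1/√0.4405 = 1.507
The oscillator's own cycle count is N = f × τ where τ is the proper time on the train. τ = Δt/γ = 7.19/1.507 = 4.772 s = 4.772×10⁰ s.
N = 3.39×10⁷ × 4.772×10⁰ = 1.618×10⁸.

N = 1.62×10⁸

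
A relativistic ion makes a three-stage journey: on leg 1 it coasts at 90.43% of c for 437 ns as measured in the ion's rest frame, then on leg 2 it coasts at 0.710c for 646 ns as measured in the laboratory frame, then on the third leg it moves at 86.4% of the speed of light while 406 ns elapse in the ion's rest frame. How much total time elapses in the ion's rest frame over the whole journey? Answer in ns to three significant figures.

τ = 1300 ns

Leg 1: 437 ns is already measured in the ion's rest frame.
Leg 2: γ = 1/√(1 − 0.710²) = 1/√0.4959 = 1.420; τ_2 = 646/1.420 = 454.9 ns.
Leg 3: 406 ns is already measured in the ion's rest frame.
Total: 437.0 + 454.9 + 406.0 ns.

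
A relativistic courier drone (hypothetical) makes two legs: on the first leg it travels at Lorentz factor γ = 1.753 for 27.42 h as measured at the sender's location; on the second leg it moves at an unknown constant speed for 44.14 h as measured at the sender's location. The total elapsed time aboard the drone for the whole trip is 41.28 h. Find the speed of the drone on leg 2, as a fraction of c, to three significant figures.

β = 0.814

Leg 1: γ = 1.753; τ_1 = 27.42/1.753 = 15.64 h.
Leg 2: speed unknown; τ_2 = 44.14/γ_2.
Total proper time: 15.64 + τ_2 = 41.28, so τ_2 = 41.28 − 15.64 = 25.64 h.
γ_2 = 44.14/25.64 = 1.722; β = √(1 − 1/γ²) = √0.6626.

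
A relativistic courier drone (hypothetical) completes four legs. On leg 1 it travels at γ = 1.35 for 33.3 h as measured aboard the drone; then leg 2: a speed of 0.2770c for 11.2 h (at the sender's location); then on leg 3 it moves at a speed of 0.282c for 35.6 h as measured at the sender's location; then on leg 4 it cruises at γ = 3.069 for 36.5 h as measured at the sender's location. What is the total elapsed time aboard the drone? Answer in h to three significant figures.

τ = 90.1 h

Leg 1: 33.3 h is already measured aboard the drone.
Leg 2: γ = 1/√(1 − 0.2770²) = 1/√0.9233 = 1.041; τ_2 = 11.2/1.041 = 10.76 h.
Leg 3: γ = 1/√(1 − 0.282²) = 1/√0.9205 = 1.042; τ_3 = 35.6/1.042 = 34.16 h.
Leg 4: γ = 3.069; τ_4 = 36.5/3.069 = 11.89 h.
Total: 33.30 + 10.76 + 34.16 + 11.89 h.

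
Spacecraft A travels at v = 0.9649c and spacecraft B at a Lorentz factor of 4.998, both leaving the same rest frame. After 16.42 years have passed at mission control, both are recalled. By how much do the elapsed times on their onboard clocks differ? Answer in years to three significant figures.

A: γ = 1/√(1 − 0.9649²) = 1/√0.06897 = 3.808; τ_A = 16.42/3.808 = 4.312 years.
B: γ = 4.998; τ_B = 16.42/4.998 = 3.285 years.

|τ_A − τ_B| = 1.03 years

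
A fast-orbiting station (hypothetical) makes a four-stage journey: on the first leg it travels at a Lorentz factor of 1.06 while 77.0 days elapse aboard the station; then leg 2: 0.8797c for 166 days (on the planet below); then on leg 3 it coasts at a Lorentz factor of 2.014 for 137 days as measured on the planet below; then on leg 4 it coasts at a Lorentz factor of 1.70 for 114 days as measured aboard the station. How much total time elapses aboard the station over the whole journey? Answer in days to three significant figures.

τ = 338 days

Leg 1: 77.0 days is already measured aboard the station.
Leg 2: γ = 1/√(1 − 0.8797²) = 1/√0.2261 = 2.103; τ_2 = 166/2.103 = 78.94 days.
Leg 3: γ = 2.014; τ_3 = 137/2.014 = 68.02 days.
Leg 4: 114 days is already measured aboard the station.
Total: 77.00 + 78.94 + 68.02 + 114.0 days.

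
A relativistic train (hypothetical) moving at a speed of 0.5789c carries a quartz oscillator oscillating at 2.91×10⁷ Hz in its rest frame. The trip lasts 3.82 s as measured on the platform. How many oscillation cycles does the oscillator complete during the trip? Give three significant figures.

N = 9.06×10⁷

γ = 1/√(1 − 0.5789²) = 1/√0.6649 = 1.226
The oscillator's own cycle count is N = f × τ where τ is the proper time on the train. τ = Δt/γ = 3.82/1.226 = 3.115 s = 3.115×10⁰ s.
N = 2.91×10⁷ × 3.115×10⁰ = 9.064×10⁷.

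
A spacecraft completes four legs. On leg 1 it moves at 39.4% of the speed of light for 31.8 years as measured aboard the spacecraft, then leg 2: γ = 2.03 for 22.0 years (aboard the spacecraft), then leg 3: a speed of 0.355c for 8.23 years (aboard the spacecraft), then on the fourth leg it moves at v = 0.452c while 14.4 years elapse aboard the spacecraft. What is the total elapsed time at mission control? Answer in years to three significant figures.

Δt = 104 years

Leg 1: β = 0.394; γ = 1/√(1 − 0.394²) = 1/√0.8448 = 1.088; Δt_1 = 1.088 × 31.8 = 34.60 years.
Leg 2: γ = 2.03; Δt_2 = 2.030 × 22.0 = 44.66 years.
Leg 3: γ = 1/√(1 − 0.355²) = 1/√0.8740 = 1.070; Δt_3 = 1.070 × 8.23 = 8.803 years.
Leg 4: γ = 1/√(1 − 0.452²) = 1/√0.7957 = 1.121; Δt_4 = 1.121 × 14.4 = 16.14 years.
Total: 34.60 + 44.66 + 8.803 + 16.14 years.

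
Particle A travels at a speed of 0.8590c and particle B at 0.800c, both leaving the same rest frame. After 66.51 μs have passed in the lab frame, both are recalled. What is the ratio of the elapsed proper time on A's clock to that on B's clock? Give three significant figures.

τ_A/τ_B = 0.853

A: γ = 1/√(1 − 0.8590²) = 1/√0.2621 = 1.953. B: γ = 1/√(1 − 0.800²) = 5/3 ≈ 1.667.
τ_A/τ_B = γ_B/γ_A = 1.667/1.953 = 0.8533, so τ_A/τ_B = 0.8533.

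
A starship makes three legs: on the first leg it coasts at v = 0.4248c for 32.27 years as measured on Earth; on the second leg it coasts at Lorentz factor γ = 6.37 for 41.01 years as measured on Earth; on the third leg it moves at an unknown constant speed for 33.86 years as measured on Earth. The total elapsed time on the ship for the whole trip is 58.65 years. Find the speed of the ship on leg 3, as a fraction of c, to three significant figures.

Leg 1: γ = 1/√(1 − 0.4248²) = 1/√0.8195 = 1.105; τ_1 = 32.27/1.105 = 29.21 years.
Leg 2: γ = 6.37; τ_2 = 41.01/6.370 = 6.438 years.
Leg 3: speed unknown; τ_3 = 33.86/γ_3.
Total proper time: 29.21 + 6.438 + τ_3 = 58.65, so τ_3 = 58.65 − 35.65 = 23.00 years.
γ_3 = 33.86/23.00 = 1.472; β = √(1 − 1/γ²) = √0.5387.

β = 0.734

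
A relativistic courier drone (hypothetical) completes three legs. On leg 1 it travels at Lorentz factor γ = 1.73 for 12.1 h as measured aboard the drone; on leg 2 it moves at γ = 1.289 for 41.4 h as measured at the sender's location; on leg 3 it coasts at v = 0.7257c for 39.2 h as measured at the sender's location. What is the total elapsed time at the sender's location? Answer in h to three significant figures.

Leg 1: γ = 1.73; Δt_1 = 1.730 × 12.1 = 20.93 h.
Leg 2: 41.4 h is already measured at the sender's location.
Leg 3: 39.2 h is already measured at the sender's location.
Total: 20.93 + 41.40 + 39.20 h.

Δt = 102 h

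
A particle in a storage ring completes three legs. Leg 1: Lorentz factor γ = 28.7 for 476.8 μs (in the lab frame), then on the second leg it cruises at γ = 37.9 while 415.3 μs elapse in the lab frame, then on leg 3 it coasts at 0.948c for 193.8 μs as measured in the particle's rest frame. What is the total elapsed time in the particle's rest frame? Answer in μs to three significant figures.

τ = 221 μs

Leg 1: γ = 28.7; τ_1 = 476.8/28.70 = 16.61 μs.
Leg 2: γ = 37.9; τ_2 = 415.3/37.90 = 10.96 μs.
Leg 3: 193.8 μs is already measured in the particle's rest frame.
Total: 16.61 + 10.96 + 193.8 μs.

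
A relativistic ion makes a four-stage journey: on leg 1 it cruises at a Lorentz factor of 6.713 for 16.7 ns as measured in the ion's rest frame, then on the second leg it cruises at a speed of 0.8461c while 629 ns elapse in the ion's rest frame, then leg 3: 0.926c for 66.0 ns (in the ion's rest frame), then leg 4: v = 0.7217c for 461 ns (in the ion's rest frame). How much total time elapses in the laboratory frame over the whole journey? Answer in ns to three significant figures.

Δt = 2130 ns

Leg 1: γ = 6.713; Δt_1 = 6.713 × 16.7 = 112.1 ns.
Leg 2: γ = 1/√(1 − 0.8461²) = 1/√0.2841 = 1.876; Δt_2 = 1.876 × 629 = 1180 ns.
Leg 3: γ = 1/√(1 − 0.926²) = 1/√0.1425 = 2.649; Δt_3 = 2.649 × 66.0 = 174.8 ns.
Leg 4: γ = 1/√(1 − 0.7217²) = 1/√0.4791 = 1.445; Δt_4 = 1.445 × 461 = 666.0 ns.
Total: 112.1 + 1180 + 174.8 + 666.0 ns.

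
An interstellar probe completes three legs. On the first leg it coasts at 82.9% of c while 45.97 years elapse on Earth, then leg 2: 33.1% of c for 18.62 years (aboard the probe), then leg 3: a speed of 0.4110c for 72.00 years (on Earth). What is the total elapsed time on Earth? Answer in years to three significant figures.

Leg 1: 45.97 years is already measured on Earth.
Leg 2: β = 0.331; γ = 1/√(1 − 0.331²) = 1/√0.8904 = 1.060; Δt_2 = 1.060 × 18.62 = 19.73 years.
Leg 3: 72.00 years is already measured on Earth.
Total: 45.97 + 19.73 + 72.00 years.

Δt = 138 years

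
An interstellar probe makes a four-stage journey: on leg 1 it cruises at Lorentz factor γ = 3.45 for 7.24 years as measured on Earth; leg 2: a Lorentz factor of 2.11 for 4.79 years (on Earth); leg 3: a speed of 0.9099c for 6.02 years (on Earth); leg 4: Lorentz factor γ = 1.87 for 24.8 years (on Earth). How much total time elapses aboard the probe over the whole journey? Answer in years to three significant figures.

τ = 20.1 years

Leg 1: γ = 3.45; τ_1 = 7.24/3.450 = 2.099 years.
Leg 2: γ = 2.11; τ_2 = 4.79/2.110 = 2.270 years.
Leg 3: γ = 1/√(1 − 0.9099²) = 1/√0.1721 = 2.411; τ_3 = 6.02/2.411 = 2.497 years.
Leg 4: γ = 1.87; τ_4 = 24.8/1.870 = 13.26 years.
Total: 2.099 + 2.270 + 2.497 + 13.26 years.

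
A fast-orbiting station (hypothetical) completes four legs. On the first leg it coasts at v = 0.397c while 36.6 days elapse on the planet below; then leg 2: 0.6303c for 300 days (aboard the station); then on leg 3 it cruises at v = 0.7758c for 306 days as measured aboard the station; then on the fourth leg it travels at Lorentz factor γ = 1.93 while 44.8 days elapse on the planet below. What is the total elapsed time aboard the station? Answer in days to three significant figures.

Leg 1: γ = 1/√(1 − 0.397²) = 1/√0.8424 = 1.090; τ_1 = 36.6/1.090 = 33.59 days.
Leg 2: 300 days is already measured aboard the station.
Leg 3: 306 days is already measured aboard the station.
Leg 4: γ = 1.93; τ_4 = 44.8/1.930 = 23.21 days.
Total: 33.59 + 300.0 + 306.0 + 23.21 days.

τ = 663 days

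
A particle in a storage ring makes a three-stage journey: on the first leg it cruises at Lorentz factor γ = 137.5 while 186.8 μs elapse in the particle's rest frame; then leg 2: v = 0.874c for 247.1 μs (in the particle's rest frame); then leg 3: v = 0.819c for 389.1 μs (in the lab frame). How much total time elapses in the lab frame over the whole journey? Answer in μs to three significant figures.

Δt = 2.66×10⁴ μs

Leg 1: γ = 137.5; Δt_1 = 137.5 × 186.8 = 2.569×10⁴ μs.
Leg 2: γ = 1/√(1 − 0.874²) = 1/√0.2361 = 2.058; Δt_2 = 2.058 × 247.1 = 508.5 μs.
Leg 3: 389.1 μs is already measured in the lab frame.
Total: 2.569×10⁴ + 508.5 + 389.1 μs.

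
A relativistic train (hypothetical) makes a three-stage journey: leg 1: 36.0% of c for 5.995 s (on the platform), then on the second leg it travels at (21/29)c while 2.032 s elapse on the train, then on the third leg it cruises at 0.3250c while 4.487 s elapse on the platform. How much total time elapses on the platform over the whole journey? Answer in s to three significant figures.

Leg 1: 5.995 s is already measured on the platform.
Leg 2: γ = 1/√(1 − (21/29)²) = 29/20 = 1.450; Δt_2 = 1.450 × 2.032 = 2.946 s.
Leg 3: 4.487 s is already measured on the platform.
Total: 5.995 + 2.946 + 4.487 s.

Δt = 13.4 s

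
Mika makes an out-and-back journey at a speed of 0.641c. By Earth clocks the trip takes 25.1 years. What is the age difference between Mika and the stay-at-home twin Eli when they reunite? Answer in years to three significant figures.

Δt − τ = 5.83 years

γ = 1/√(1 − 0.641²) = 1/√0.5891 = 1.303
Mika's elapsed proper time: τ = 25.1/1.303 = 19.27 years.
Age gap = Δt − τ = 25.1 − 19.27 years.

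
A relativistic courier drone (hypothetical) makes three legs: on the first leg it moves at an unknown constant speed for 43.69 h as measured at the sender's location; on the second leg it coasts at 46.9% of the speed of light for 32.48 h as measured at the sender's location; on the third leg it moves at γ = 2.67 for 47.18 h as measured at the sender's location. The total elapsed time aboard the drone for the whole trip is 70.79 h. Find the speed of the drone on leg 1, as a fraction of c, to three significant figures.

β = 0.829

Leg 1: speed unknown; τ_1 = 43.69/γ_1.
Leg 2: β = 0.469; γ = 1/√(1 − 0.469²) = 1/√0.7800 = 1.132; τ_2 = 32.48/1.132 = 28.69 h.
Leg 3: γ = 2.67; τ_3 = 47.18/2.670 = 17.67 h.
Total proper time: τ_1 + 28.69 + 17.67 = 70.79, so τ_1 = 70.79 − 46.36 = 24.43 h.
γ_1 = 43.69/24.43 = 1.788; β = √(1 − 1/γ²) = √0.6872.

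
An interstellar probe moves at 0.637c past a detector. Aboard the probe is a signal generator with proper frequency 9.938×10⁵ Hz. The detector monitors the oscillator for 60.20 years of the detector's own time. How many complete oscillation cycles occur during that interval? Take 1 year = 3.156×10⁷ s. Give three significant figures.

N = 1.46×10¹⁵

γ = 1/√(1 − 0.637²) = 1/√0.5942 = 1.297
During 60.20 years of lab time, the oscillator's proper time advances by τ = Δt/γ = 60.20/1.297 = 46.41 years = 1.465×10⁹ s.
N = f × τ = 9.938×10⁵ × 1.465×10⁹ = 1.455×10¹⁵.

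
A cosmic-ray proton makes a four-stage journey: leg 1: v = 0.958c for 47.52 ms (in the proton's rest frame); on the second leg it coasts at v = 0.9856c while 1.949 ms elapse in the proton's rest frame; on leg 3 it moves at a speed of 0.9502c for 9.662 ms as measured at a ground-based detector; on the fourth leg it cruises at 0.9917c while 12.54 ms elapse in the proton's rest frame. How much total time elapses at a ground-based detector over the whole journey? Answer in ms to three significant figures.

Δt = 284 ms

Leg 1: γ = 1/√(1 − 0.958²) = 1/√0.08224 = 3.487; Δt_1 = 3.487 × 47.52 = 165.7 ms.
Leg 2: γ = 1/√(1 − 0.9856²) = 1/√0.02859 = 5.914; Δt_2 = 5.914 × 1.949 = 11.53 ms.
Leg 3: 9.662 ms is already measured at a ground-based detector.
Leg 4: γ = 1/√(1 − 0.9917²) = 1/√0.01653 = 7.778; Δt_4 = 7.778 × 12.54 = 97.53 ms.
Total: 165.7 + 11.53 + 9.662 + 97.53 ms.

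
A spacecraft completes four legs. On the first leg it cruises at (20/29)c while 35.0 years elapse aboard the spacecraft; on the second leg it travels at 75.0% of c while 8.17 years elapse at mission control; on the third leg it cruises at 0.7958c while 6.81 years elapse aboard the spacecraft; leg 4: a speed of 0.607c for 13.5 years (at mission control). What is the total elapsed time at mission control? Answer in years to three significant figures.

Δt = 81.2 years

Leg 1: γ = 1/√(1 − (20/29)²) = 29/21 ≈ 1.381; Δt_1 = 1.381 × 35.0 = 48.33 years.
Leg 2: 8.17 years is already measured at mission control.
Leg 3: γ = 1/√(1 − 0.7958²) = 1/√0.3667 = 1.651; Δt_3 = 1.651 × 6.81 = 11.25 years.
Leg 4: 13.5 years is already measured at mission control.
Total: 48.33 + 8.170 + 11.25 + 13.50 years.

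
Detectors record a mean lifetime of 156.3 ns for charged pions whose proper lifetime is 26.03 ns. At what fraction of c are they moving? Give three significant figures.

γ = Δt/τ₀ = 156.3/26.03 = 6.005
β = √(1 − 1/γ²) = √(1 − 0.02774) = √0.9723

β = 0.986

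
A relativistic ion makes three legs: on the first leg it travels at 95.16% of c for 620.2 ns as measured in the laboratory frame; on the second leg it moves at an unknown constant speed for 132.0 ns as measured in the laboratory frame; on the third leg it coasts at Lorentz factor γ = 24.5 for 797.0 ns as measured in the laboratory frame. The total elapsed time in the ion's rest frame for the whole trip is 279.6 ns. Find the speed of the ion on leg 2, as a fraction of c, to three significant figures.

Leg 1: β = 0.9516; γ = 1/√(1 − 0.9516²) = 1/√0.09446 = 3.254; τ_1 = 620.2/3.254 = 190.6 ns.
Leg 2: speed unknown; τ_2 = 132.0/γ_2.
Leg 3: γ = 24.5; τ_3 = 797.0/24.50 = 32.53 ns.
Total proper time: 190.6 + τ_2 + 32.53 = 279.6, so τ_2 = 279.6 − 223.1 = 56.46 ns.
γ_2 = 132.0/56.46 = 2.338; β = √(1 − 1/γ²) = √0.8171.

β = 0.904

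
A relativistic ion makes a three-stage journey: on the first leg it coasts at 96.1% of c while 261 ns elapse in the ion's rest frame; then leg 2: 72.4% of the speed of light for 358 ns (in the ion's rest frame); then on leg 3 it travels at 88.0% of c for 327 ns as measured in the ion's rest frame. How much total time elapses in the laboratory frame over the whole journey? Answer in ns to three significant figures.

Leg 1: β = 0.961; γ = 1/√(1 − 0.961²) = 1/√0.07648 = 3.616; Δt_1 = 3.616 × 261 = 943.8 ns.
Leg 2: β = 0.724; γ = 1/√(1 − 0.724²) = 1/√0.4758 = 1.450; Δt_2 = 1.450 × 358 = 519.0 ns.
Leg 3: β = 0.880; γ = 1/√(1 − 0.880²) = 1/√0.2256 = 2.105; Δt_3 = 2.105 × 327 = 688.5 ns.
Total: 943.8 + 519.0 + 688.5 ns.

Δt = 2150 ns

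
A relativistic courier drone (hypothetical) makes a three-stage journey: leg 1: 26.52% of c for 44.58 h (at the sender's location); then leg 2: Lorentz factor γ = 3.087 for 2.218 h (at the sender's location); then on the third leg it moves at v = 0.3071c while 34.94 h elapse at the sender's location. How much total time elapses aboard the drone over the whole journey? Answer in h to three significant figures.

τ = 77.0 h

Leg 1: β = 0.2652; γ = 1/√(1 − 0.2652²) = 1/√0.9297 = 1.037; τ_1 = 44.58/1.037 = 42.98 h.
Leg 2: γ = 3.087; τ_2 = 2.218/3.087 = 0.7185 h.
Leg 3: γ = 1/√(1 − 0.3071²) = 1/√0.9057 = 1.051; τ_3 = 34.94/1.051 = 33.25 h.
Total: 42.98 + 0.7185 + 33.25 h.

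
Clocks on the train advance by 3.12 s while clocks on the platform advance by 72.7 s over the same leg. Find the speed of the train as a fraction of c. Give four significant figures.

v = 0.9991c

The proper time is measured on the train (both events occur at the train's location); Δt is measured on the platform. γ = Δt/τ = 72.7/3.12 = 23.30.
β = √(1 − 1/γ²) = √(1 − 0.001842) = √0.9982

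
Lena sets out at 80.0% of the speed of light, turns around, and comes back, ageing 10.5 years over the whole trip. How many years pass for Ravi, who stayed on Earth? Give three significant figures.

Δt = 17.5 years

β = 0.800; γ = 1/√(1 − 0.800²) = 1/√0.3600 = 1.667
Earth-frame duration is the dilated interval: Δt = γτ = 1.667 × 10.5 years.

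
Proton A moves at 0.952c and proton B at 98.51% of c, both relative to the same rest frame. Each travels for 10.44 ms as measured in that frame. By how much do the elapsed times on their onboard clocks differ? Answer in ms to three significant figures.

A: γ = 1/√(1 − 0.952²) = 1/√0.09370 = 3.267; τ_A = 10.44/3.267 = 3.196 ms.
B: β = 0.9851; γ = 1/√(1 − 0.9851²) = 1/√0.02958 = 5.815; τ_B = 10.44/5.815 = 1.795 ms.

|τ_A − τ_B| = 1.40 ms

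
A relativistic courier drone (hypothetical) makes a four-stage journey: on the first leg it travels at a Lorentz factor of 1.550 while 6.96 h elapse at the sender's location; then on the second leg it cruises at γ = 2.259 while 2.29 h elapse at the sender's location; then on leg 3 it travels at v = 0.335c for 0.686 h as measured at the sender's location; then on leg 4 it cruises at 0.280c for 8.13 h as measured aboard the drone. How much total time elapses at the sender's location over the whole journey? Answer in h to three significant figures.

Δt = 18.4 h

Leg 1: 6.96 h is already measured at the sender's location.
Leg 2: 2.29 h is already measured at the sender's location.
Leg 3: 0.686 h is already measured at the sender's location.
Leg 4: γ = 1/√(1 − 0.280²) = 25/24 ≈ 1.042; Δt_4 = 1.042 × 8.13 = 8.469 h.
Total: 6.960 + 2.290 + 0.6860 + 8.469 h.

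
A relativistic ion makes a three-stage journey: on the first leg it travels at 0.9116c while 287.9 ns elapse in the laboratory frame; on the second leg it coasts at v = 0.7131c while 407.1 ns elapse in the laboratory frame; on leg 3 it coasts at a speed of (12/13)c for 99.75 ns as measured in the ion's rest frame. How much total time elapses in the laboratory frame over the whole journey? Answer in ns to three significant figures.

Leg 1: 287.9 ns is already measured in the laboratory frame.
Leg 2: 407.1 ns is already measured in the laboratory frame.
Leg 3: γ = 1/√(1 − (12/13)²) = 13/5 = 2.600; Δt_3 = 2.600 × 99.75 = 259.4 ns.
Total: 287.9 + 407.1 + 259.4 ns.

Δt = 954 ns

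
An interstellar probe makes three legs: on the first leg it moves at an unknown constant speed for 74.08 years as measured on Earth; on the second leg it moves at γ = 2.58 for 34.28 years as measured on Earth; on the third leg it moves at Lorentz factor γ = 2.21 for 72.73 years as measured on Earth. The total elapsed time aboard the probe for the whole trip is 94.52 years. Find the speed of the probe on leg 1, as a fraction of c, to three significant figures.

Leg 1: speed unknown; τ_1 = 74.08/γ_1.
Leg 2: γ = 2.58; τ_2 = 34.28/2.580 = 13.29 years.
Leg 3: γ = 2.21; τ_3 = 72.73/2.210 = 32.91 years.
Total proper time: τ_1 + 13.29 + 32.91 = 94.52, so τ_1 = 94.52 − 46.20 = 48.32 years.
γ_1 = 74.08/48.32 = 1.533; β = √(1 − 1/γ²) = √0.5745.

β = 0.758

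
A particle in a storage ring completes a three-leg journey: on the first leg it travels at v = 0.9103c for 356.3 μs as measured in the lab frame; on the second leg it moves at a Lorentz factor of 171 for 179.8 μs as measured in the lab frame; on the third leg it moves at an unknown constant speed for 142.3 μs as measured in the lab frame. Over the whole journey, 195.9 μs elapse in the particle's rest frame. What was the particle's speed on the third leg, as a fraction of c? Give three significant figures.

β = 0.943

Leg 1: γ = 1/√(1 − 0.9103²) = 1/√0.1714 = 2.416; τ_1 = 356.3/2.416 = 147.5 μs.
Leg 2: γ = 171; τ_2 = 179.8/171.0 = 1.051 μs.
Leg 3: speed unknown; τ_3 = 142.3/γ_3.
Total proper time: 147.5 + 1.051 + τ_3 = 195.9, so τ_3 = 195.9 − 148.5 = 47.36 μs.
γ_3 = 142.3/47.36 = 3.005; β = √(1 − 1/γ²) = √0.8892.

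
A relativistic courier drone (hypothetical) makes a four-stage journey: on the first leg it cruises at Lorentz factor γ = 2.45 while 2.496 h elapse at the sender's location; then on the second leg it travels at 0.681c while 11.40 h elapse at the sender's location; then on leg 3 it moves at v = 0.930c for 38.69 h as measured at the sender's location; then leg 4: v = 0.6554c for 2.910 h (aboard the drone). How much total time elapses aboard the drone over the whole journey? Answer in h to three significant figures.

τ = 26.5 h

Leg 1: γ = 2.45; τ_1 = 2.496/2.450 = 1.019 h.
Leg 2: γ = 1/√(1 − 0.681²) = 1/√0.5362 = 1.366; τ_2 = 11.40/1.366 = 8.348 h.
Leg 3: γ = 1/√(1 − 0.930²) = 1/√0.1351 = 2.721; τ_3 = 38.69/2.721 = 14.22 h.
Leg 4: 2.910 h is already measured aboard the drone.
Total: 1.019 + 8.348 + 14.22 + 2.910 h.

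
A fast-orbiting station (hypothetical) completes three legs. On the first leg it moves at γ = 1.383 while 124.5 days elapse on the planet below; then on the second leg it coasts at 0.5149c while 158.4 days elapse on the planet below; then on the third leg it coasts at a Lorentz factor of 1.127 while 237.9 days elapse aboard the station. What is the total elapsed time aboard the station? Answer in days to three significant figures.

Leg 1: γ = 1.383; τ_1 = 124.5/1.383 = 90.02 days.
Leg 2: γ = 1/√(1 − 0.5149²) = 1/√0.7349 = 1.167; τ_2 = 158.4/1.167 = 135.8 days.
Leg 3: 237.9 days is already measured aboard the station.
Total: 90.02 + 135.8 + 237.9 days.

τ = 464 days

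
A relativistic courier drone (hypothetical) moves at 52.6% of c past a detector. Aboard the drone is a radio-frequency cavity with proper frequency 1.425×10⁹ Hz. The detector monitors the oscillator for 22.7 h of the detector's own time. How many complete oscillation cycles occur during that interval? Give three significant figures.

β = 0.526; γ = 1/√(1 − 0.526²) = 1/√0.7233 = 1.176
During 22.7 h of lab time, the oscillator's proper time advances by τ = Δt/γ = 22.7/1.176 = 19.31 h = 6.950×10⁴ s.
N = f × τ = 1.425×10⁹ × 6.950×10⁴ = 9.904×10¹³.

N = 9.90×10¹³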